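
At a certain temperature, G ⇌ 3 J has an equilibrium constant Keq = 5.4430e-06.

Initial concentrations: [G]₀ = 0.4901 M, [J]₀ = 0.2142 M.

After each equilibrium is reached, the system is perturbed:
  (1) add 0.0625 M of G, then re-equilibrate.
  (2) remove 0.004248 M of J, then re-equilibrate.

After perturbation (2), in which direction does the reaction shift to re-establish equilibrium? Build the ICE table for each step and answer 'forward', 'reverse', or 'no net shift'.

Q₀ = 0.02005 vs Keq = 5.4430e-06 ⇒ Q>K, reverse
Step 1:
                    G           J
  Initial      0.4901      0.2142
  Change      0.06658     -0.1997
  Equil        0.5567     0.01447
  solve Keq expr → x = -0.06658; check Q = 5.4430e-06
Then add 0.0625 M of G.
Step 2:
                    G           J
  Initial      0.6192     0.01447
  Change  -1.7368e-04  5.2105e-04
  Equil         0.619     0.01499
  solve Keq expr → x = 1.7368e-04; check Q = 5.4430e-06
Then remove 0.004248 M of J.
Step 3:
                    G           J
  Initial       0.619     0.01074
  Change    -0.001412    0.004237
  Equil        0.6176     0.01498
  solve Keq expr → x = 0.001412; check Q = 5.4430e-06

Direction: forward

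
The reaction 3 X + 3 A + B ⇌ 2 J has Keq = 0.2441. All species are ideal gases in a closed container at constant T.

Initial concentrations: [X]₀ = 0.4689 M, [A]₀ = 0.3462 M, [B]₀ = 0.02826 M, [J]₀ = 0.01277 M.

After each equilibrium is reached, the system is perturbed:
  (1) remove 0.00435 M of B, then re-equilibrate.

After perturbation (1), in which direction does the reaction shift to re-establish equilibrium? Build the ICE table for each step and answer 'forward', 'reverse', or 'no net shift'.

Q₀ = 1.349 vs Keq = 0.2441 ⇒ Q>K, reverse
Step 1:
                  X         A         B         J
  I          0.4689    0.3462   0.02826   0.01277
  C        0.009887  0.009887  0.003296 -0.006592
  E          0.4788    0.3561   0.03156  0.006178
  solve Keq expr → x = -0.003296; check Q = 0.2441
Then remove 0.00435 M of B.
Step 2:
                  X         A         B         J
  I          0.4788    0.3561   0.02721  0.006178
  C       5.9351e-04 5.9351e-04 1.9784e-04 -3.9567e-04
  E          0.4794    0.3567    0.0274  0.005783
  solve Keq expr → x = -1.9784e-04; check Q = 0.2441

Direction: reverse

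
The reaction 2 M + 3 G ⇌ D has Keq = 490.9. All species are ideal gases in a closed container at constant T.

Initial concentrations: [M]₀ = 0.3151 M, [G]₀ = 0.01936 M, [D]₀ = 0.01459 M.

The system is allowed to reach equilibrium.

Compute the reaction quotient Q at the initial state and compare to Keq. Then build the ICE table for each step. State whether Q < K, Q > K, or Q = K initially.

Q₀ = 2.0251e+04; Q > K (proceeds reverse)

Q₀ = 2.0251e+04 vs Keq = 490.9 ⇒ Q>K, reverse
Step 1:
                   M          G          D
  Initial     0.3151    0.01936    0.01459
  Change     0.01815    0.02723  -0.009077
  Equil       0.3333    0.04659   0.005513
  solve Keq expr → x = -0.009077; check Q = 490.9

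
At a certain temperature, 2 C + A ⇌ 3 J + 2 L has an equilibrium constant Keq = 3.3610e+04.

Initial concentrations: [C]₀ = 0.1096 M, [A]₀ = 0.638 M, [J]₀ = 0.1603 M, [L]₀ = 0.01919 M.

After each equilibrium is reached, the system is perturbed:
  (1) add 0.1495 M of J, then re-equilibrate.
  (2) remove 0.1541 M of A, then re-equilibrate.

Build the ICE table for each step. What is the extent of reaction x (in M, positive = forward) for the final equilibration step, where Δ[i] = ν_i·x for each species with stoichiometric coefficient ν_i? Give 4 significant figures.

Q₀ = 1.9793e-04 vs Keq = 3.3610e+04 ⇒ Q<K, forward
Step 1:
                  C         A         J         L
  init       0.1096     0.638    0.1603   0.01919
  Δ         -0.1094  -0.05472    0.1641    0.1094
  eq      1.6976e-04    0.5833    0.3244    0.1286
  solve Keq expr → x = 0.05472; check Q = 3.3610e+04
Then add 0.1495 M of J.
Step 2:
                  C         A         J         L
  init    1.6976e-04    0.5833    0.4739    0.1286
  Δ       1.2946e-04 6.4730e-05 -1.9419e-04 -1.2946e-04
  eq      2.9923e-04    0.5833    0.4738    0.1285
  solve Keq expr → x = -6.4730e-05; check Q = 3.3610e+04
Then remove 0.1541 M of A.
Step 3:
                  C         A         J         L
  init    2.9923e-04    0.4292    0.4738    0.1285
  Δ       4.9374e-05 2.4687e-05 -7.4061e-05 -4.9374e-05
  eq      3.4860e-04    0.4293    0.4737    0.1284
  solve Keq expr → x = -2.4687e-05; check Q = 3.3610e+04

x = -2.4687e-05 M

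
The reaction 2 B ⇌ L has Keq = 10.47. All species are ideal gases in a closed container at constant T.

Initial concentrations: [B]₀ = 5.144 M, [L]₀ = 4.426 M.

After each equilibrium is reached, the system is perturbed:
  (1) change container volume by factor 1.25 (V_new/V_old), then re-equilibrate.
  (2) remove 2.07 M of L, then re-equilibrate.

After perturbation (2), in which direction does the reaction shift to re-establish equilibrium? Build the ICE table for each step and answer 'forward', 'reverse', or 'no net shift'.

Q₀ = 0.1673 vs Keq = 10.47 ⇒ Q<K, forward
Step 1:
                    B           L
  Initial       5.144       4.426
  Change        -4.35       2.175
  Equil         0.794       6.601
  solve Keq expr → x = 2.175; check Q = 10.47
Then change container volume by factor 1.25 (V_new/V_old).
Step 2:
                    B           L
  Initial      0.6352       5.281
  Change      0.07253    -0.03627
  Equil        0.7077       5.245
  solve Keq expr → x = -0.03627; check Q = 10.47
Then remove 2.07 M of L.
Step 3:
                    B           L
  Initial      0.7077       3.175
  Change      -0.1506     0.07531
  Equil        0.5571        3.25
  solve Keq expr → x = 0.07531; check Q = 10.47

Direction: forward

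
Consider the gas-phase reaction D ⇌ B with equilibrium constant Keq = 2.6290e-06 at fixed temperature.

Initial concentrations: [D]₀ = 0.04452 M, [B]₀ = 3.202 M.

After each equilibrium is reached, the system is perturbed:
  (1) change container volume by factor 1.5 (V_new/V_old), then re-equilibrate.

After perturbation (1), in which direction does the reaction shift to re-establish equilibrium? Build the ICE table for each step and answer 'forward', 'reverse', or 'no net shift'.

Direction: no net shift

Q₀ = 71.92 vs Keq = 2.6290e-06 ⇒ Q>K, reverse
Step 1:
                    D           B
  Initial     0.04452       3.202
  Change        3.202      -3.202
  Equil         3.247  8.5351e-06
  solve Keq expr → x = -3.202; check Q = 2.6290e-06
Then change container volume by factor 1.5 (V_new/V_old).
Step 2:
                    D           B
  Initial       2.164  5.6901e-06
  Change            0           0
  Equil         2.164  5.6901e-06
  solve Keq expr → x = 0; check Q = 2.6290e-06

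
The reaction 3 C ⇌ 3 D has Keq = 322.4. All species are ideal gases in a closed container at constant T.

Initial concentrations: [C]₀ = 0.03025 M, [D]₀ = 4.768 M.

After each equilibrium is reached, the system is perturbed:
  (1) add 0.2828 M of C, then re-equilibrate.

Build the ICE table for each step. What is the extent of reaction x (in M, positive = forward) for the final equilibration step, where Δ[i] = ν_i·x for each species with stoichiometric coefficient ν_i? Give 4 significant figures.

Q₀ = 3.9159e+06 vs Keq = 322.4 ⇒ Q>K, reverse
Step 1:
                   C          D
  init       0.03025      4.768
  Δ           0.5805    -0.5805
  eq          0.6107      4.188
  solve Keq expr → x = -0.1935; check Q = 322.4
Then add 0.2828 M of C.
Step 2:
                   C          D
  init        0.8935      4.188
  Δ          -0.2468     0.2468
  eq          0.6467      4.434
  solve Keq expr → x = 0.08227; check Q = 322.4

x = 0.08227 M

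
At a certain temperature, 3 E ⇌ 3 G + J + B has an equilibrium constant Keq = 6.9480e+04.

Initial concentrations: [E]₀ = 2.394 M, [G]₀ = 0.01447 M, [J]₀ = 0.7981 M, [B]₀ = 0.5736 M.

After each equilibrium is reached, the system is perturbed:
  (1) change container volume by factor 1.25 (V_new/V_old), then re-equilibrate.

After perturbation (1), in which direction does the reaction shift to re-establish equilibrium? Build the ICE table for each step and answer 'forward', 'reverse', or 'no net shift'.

Q₀ = 1.0109e-07 vs Keq = 6.9480e+04 ⇒ Q<K, forward
Step 1:
                   E          G          J          B
  I            2.394    0.01447     0.7981     0.5736
  C           -2.321      2.321     0.7737     0.7737
  E          0.07295      2.336      1.572      1.347
  solve Keq expr → x = 0.7737; check Q = 6.9480e+04
Then change container volume by factor 1.25 (V_new/V_old).
Step 2:
                   E          G          J          B
  I          0.05836      1.868      1.257      1.078
  C        -0.007783   0.007783   0.002594   0.002594
  E          0.05058      1.876       1.26       1.08
  solve Keq expr → x = 0.002594; check Q = 6.9480e+04

Direction: forward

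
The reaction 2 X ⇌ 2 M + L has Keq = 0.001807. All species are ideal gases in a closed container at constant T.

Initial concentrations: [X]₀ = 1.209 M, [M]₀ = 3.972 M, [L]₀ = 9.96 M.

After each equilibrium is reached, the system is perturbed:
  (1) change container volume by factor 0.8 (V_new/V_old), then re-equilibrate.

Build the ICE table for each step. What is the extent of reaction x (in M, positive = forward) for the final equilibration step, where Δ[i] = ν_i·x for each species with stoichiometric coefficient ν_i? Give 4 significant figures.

x = -0.00498 M

Q₀ = 107.5 vs Keq = 0.001807 ⇒ Q>K, reverse
Step 1:
                    X           M           L
  Initial       1.209       3.972        9.96
  Change        3.895      -3.895      -1.948
  Equil         5.104     0.07665       8.012
  solve Keq expr → x = -1.948; check Q = 0.001807
Then change container volume by factor 0.8 (V_new/V_old).
Step 2:
                    X           M           L
  Initial        6.38     0.09582       10.02
  Change     0.009961   -0.009961    -0.00498
  Equil          6.39     0.08586       10.01
  solve Keq expr → x = -0.00498; check Q = 0.001807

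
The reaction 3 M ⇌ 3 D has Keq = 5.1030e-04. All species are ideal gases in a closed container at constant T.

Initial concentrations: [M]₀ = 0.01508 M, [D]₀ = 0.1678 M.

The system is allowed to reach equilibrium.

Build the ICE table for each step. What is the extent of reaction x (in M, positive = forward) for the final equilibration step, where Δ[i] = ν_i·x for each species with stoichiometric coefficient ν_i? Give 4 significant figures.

x = -0.05142 M

Q₀ = 1378 vs Keq = 5.1030e-04 ⇒ Q>K, reverse
Step 1:
                    M           D
  Initial     0.01508      0.1678
  Change       0.1543     -0.1543
  Equil        0.1693     0.01353
  solve Keq expr → x = -0.05142; check Q = 5.1030e-04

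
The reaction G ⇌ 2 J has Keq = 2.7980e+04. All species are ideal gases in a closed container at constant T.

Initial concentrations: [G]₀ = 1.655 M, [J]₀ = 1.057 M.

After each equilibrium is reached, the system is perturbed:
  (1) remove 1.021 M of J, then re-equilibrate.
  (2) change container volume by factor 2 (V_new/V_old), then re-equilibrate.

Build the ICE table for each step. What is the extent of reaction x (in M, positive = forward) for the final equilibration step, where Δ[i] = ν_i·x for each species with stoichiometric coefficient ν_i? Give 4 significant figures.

x = 9.9961e-05 M

Q₀ = 0.6751 vs Keq = 2.7980e+04 ⇒ Q<K, forward
Step 1:
                    G           J
  I             1.655       1.057
  C            -1.654       3.309
  E        6.8116e-04       4.366
  solve Keq expr → x = 1.654; check Q = 2.7980e+04
Then remove 1.021 M of J.
Step 2:
                    G           J
  I        6.8116e-04       3.345
  C       -2.8122e-04  5.6243e-04
  E        3.9994e-04       3.345
  solve Keq expr → x = 2.8122e-04; check Q = 2.7980e+04
Then change container volume by factor 2 (V_new/V_old).
Step 3:
                    G           J
  I        1.9997e-04       1.673
  C       -9.9961e-05  1.9992e-04
  E        1.0001e-04       1.673
  solve Keq expr → x = 9.9961e-05; check Q = 2.7980e+04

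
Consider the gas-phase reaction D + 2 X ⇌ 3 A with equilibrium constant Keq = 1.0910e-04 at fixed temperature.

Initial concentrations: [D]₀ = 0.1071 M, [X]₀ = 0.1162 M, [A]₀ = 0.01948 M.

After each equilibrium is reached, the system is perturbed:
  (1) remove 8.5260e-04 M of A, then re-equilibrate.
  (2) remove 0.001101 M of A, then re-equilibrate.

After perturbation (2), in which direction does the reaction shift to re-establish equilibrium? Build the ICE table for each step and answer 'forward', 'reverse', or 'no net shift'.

Direction: forward

Q₀ = 0.005112 vs Keq = 1.0910e-04 ⇒ Q>K, reverse
Step 1:
                    D           X           A
  Initial      0.1071      0.1162     0.01948
  Change     0.004572    0.009145    -0.01372
  Equil        0.1117      0.1253    0.005763
  solve Keq expr → x = -0.004572; check Q = 1.0910e-04
Then remove 8.5260e-04 M of A.
Step 2:
                    D           X           A
  Initial      0.1117      0.1253    0.004911
  Change  -2.7695e-04 -5.5390e-04  8.3085e-04
  Equil        0.1114      0.1248    0.005741
  solve Keq expr → x = 2.7695e-04; check Q = 1.0910e-04
Then remove 0.001101 M of A.
Step 3:
                    D           X           A
  Initial      0.1114      0.1248     0.00464
  Change  -3.5764e-04 -7.1528e-04    0.001073
  Equil         0.111      0.1241    0.005713
  solve Keq expr → x = 3.5764e-04; check Q = 1.0910e-04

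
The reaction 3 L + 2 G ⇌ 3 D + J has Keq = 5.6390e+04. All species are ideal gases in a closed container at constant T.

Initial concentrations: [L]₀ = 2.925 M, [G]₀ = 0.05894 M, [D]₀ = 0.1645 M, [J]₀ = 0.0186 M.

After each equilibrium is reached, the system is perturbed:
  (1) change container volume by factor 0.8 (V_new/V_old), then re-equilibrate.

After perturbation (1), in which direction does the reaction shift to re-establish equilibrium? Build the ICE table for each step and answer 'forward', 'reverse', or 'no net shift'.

Q₀ = 9.5239e-04 vs Keq = 5.6390e+04 ⇒ Q<K, forward
Step 1:
                   L          G          D          J
  Initial      2.925    0.05894     0.1645     0.0186
  Change    -0.08837   -0.05892    0.08837    0.02946
  Equil        2.837 2.4571e-05     0.2529    0.04806
  solve Keq expr → x = 0.02946; check Q = 5.6390e+04
Then change container volume by factor 0.8 (V_new/V_old).
Step 2:
                   L          G          D          J
  Initial      3.546 3.0714e-05     0.3161    0.06007
  Change  -4.8623e-06 -3.2415e-06 4.8623e-06 1.6208e-06
  Equil        3.546 2.7473e-05     0.3161    0.06007
  solve Keq expr → x = 1.6208e-06; check Q = 5.6390e+04

Direction: forward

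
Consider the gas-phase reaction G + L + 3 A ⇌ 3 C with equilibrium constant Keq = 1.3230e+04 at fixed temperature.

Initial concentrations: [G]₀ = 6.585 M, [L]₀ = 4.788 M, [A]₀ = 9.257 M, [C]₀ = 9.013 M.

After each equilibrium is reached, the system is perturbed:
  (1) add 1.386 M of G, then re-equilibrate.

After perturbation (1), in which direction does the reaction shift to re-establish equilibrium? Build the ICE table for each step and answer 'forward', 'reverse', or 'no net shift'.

Direction: forward

Q₀ = 0.02927 vs Keq = 1.3230e+04 ⇒ Q<K, forward
Step 1:
                   G          L          A          C
  I            6.585      4.788      9.257      9.013
  C           -2.952     -2.952     -8.856      8.856
  E            3.633      1.836     0.4013      17.87
  solve Keq expr → x = 2.952; check Q = 1.3230e+04
Then add 1.386 M of G.
Step 2:
                   G          L          A          C
  I            5.019      1.836     0.4013      17.87
  C         -0.01301   -0.01301   -0.03903    0.03903
  E            5.006      1.823     0.3623      17.91
  solve Keq expr → x = 0.01301; check Q = 1.3230e+04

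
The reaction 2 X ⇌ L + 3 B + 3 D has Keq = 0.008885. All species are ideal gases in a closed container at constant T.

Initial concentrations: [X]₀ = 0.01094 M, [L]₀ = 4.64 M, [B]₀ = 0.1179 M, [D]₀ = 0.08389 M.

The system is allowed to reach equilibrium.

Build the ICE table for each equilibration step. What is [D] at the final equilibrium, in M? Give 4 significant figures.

[D]_eq = 0.07498 M

Q₀ = 0.03751 vs Keq = 0.008885 ⇒ Q>K, reverse
Step 1:
                   X          L          B          D
  Initial    0.01094       4.64     0.1179    0.08389
  Change    0.005938  -0.002969  -0.008907  -0.008907
  Equil      0.01688      4.637      0.109    0.07498
  solve Keq expr → x = -0.002969; check Q = 0.008885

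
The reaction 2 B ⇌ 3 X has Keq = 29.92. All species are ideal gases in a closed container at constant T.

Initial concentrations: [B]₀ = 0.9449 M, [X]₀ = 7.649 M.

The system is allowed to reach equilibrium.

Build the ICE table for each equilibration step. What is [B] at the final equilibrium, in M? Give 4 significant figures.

[B]_eq = 2.368 M

Q₀ = 501.2 vs Keq = 29.92 ⇒ Q>K, reverse
Step 1:
                  B         X
  I          0.9449     7.649
  C           1.423    -2.134
  E           2.368     5.515
  solve Keq expr → x = -0.7114; check Q = 29.92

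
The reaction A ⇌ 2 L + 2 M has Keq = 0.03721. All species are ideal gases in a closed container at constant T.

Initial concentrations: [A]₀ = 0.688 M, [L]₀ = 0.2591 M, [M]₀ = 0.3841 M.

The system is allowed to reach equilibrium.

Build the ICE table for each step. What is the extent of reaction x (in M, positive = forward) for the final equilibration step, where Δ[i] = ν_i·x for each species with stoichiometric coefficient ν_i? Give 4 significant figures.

Q₀ = 0.0144 vs Keq = 0.03721 ⇒ Q<K, forward
Step 1:
                    A           L           M
  init          0.688      0.2591      0.3841
  Δ          -0.03878     0.07757     0.07757
  eq           0.6492      0.3367      0.4617
  solve Keq expr → x = 0.03878; check Q = 0.03721

x = 0.03878 M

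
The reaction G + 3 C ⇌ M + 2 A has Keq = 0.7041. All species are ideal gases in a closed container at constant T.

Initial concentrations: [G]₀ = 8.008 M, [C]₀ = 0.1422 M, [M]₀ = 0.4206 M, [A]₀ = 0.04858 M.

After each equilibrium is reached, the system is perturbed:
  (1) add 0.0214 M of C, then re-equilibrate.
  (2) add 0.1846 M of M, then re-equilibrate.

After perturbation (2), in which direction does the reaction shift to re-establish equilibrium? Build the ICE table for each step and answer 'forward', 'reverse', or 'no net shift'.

Direction: reverse

Q₀ = 0.04311 vs Keq = 0.7041 ⇒ Q<K, forward
Step 1:
                    G           C           M           A
  init          8.008      0.1422      0.4206     0.04858
  Δ          -0.01935    -0.05805     0.01935      0.0387
  eq            7.989     0.08415        0.44     0.08728
  solve Keq expr → x = 0.01935; check Q = 0.7041
Then add 0.0214 M of C.
Step 2:
                    G           C           M           A
  init          7.989      0.1055        0.44     0.08728
  Δ         -0.004937    -0.01481    0.004937    0.009875
  eq            7.984     0.09074      0.4449     0.09716
  solve Keq expr → x = 0.004937; check Q = 0.7041
Then add 0.1846 M of M.
Step 3:
                    G           C           M           A
  init          7.984     0.09074      0.6295     0.09716
  Δ          0.002492    0.007475   -0.002492   -0.004983
  eq            7.986     0.09821       0.627     0.09217
  solve Keq expr → x = -0.002492; check Q = 0.7041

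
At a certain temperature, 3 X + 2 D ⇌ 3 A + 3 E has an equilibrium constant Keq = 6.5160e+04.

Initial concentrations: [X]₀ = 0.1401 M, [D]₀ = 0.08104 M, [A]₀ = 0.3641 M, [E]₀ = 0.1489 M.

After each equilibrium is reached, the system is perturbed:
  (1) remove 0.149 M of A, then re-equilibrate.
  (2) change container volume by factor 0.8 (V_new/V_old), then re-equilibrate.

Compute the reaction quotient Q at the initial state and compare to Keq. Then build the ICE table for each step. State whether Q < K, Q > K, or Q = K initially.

Q₀ = 8.823; Q < K (proceeds forward)

Q₀ = 8.823 vs Keq = 6.5160e+04 ⇒ Q<K, forward
Step 1:
                  X         D         A         E
  I          0.1401   0.08104    0.3641    0.1489
  C        -0.09676   -0.0645   0.09676   0.09676
  E         0.04334   0.01654    0.4609    0.2457
  solve Keq expr → x = 0.03225; check Q = 6.5160e+04
Then remove 0.149 M of A.
Step 2:
                  X         D         A         E
  I         0.04334   0.01654    0.3119    0.2457
  C       -0.006197 -0.004132  0.006197  0.006197
  E         0.03715    0.0124    0.3181    0.2519
  solve Keq expr → x = 0.002066; check Q = 6.5160e+04
Then change container volume by factor 0.8 (V_new/V_old).
Step 3:
                  X         D         A         E
  I         0.04643   0.01551    0.3976    0.3148
  C        0.001358 9.0509e-04 -0.001358 -0.001358
  E         0.04779   0.01641    0.3962    0.3135
  solve Keq expr → x = -4.5254e-04; check Q = 6.5160e+04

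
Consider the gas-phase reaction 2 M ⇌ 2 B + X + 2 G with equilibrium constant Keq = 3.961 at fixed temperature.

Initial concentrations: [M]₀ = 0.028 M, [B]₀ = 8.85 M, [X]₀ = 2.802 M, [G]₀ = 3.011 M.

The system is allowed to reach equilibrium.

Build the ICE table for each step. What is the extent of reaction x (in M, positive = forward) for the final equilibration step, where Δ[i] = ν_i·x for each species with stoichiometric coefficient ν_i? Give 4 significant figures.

Q₀ = 2.5378e+06 vs Keq = 3.961 ⇒ Q>K, reverse
Step 1:
                  M         B         X         G
  I           0.028      8.85     2.802     3.011
  C           2.413    -2.413    -1.207    -2.413
  E           2.441     6.437     1.595    0.5977
  solve Keq expr → x = -1.207; check Q = 3.961

x = -1.207 M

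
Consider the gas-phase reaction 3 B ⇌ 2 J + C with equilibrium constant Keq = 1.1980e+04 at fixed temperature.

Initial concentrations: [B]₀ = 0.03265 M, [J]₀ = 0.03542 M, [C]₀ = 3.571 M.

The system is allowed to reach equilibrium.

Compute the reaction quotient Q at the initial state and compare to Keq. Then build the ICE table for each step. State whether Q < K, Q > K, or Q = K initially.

Q₀ = 128.7 vs Keq = 1.1980e+04 ⇒ Q<K, forward
Step 1:
                    B           J           C
  init        0.03265     0.03542       3.571
  Δ          -0.02345     0.01563    0.007817
  eq           0.0092     0.05105       3.579
  solve Keq expr → x = 0.007817; check Q = 1.1980e+04

Q₀ = 128.7; Q < K (proceeds forward)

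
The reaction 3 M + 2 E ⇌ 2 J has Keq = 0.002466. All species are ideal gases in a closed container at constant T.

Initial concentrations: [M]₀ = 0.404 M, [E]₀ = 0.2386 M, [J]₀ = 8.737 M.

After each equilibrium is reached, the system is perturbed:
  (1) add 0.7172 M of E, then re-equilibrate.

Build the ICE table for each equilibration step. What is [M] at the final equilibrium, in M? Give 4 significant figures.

Q₀ = 2.0335e+04 vs Keq = 0.002466 ⇒ Q>K, reverse
Step 1:
                    M           E           J
  I             0.404      0.2386       8.737
  C             6.631        4.42       -4.42
  E             7.035       4.659       4.317
  solve Keq expr → x = -2.21; check Q = 0.002466
Then add 0.7172 M of E.
Step 2:
                    M           E           J
  I             7.035       5.376       4.317
  C           -0.2892     -0.1928      0.1928
  E             6.745       5.183       4.509
  solve Keq expr → x = 0.0964; check Q = 0.002466

[M]_eq = 6.745 M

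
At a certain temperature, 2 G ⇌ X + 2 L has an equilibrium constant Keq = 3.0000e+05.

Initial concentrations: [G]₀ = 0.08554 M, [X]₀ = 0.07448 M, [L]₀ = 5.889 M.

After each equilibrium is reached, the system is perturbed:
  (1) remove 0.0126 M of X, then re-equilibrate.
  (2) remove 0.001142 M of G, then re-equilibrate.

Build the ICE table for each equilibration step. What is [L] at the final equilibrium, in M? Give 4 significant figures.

Q₀ = 353 vs Keq = 3.0000e+05 ⇒ Q<K, forward
Step 1:
                   G          X          L
  init       0.08554    0.07448      5.889
  Δ         -0.08184    0.04092    0.08184
  eq        0.003703     0.1154      5.971
  solve Keq expr → x = 0.04092; check Q = 3.0000e+05
Then remove 0.0126 M of X.
Step 2:
                   G          X          L
  init      0.003703     0.1028      5.971
  Δ       -2.0614e-04 1.0307e-04 2.0614e-04
  eq        0.003497     0.1029      5.971
  solve Keq expr → x = 1.0307e-04; check Q = 3.0000e+05
Then remove 0.001142 M of G.
Step 3:
                   G          X          L
  init      0.002355     0.1029      5.971
  Δ         0.001132 -5.6586e-04  -0.001132
  eq        0.003487     0.1023       5.97
  solve Keq expr → x = -5.6586e-04; check Q = 3.0000e+05

[L]_eq = 5.97 M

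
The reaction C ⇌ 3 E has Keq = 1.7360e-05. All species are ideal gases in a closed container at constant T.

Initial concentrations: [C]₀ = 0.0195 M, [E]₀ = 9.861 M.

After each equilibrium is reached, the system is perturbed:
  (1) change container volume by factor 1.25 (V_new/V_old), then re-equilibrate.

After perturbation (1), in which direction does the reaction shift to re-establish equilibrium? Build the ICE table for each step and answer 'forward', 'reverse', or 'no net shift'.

Q₀ = 4.9173e+04 vs Keq = 1.7360e-05 ⇒ Q>K, reverse
Step 1:
                  C         E
  init       0.0195     9.861
  Δ           3.274    -9.822
  eq          3.294   0.03853
  solve Keq expr → x = -3.274; check Q = 1.7360e-05
Then change container volume by factor 1.25 (V_new/V_old).
Step 2:
                  C         E
  init        2.635   0.03082
  Δ       -0.001645  0.004936
  eq          2.633   0.03576
  solve Keq expr → x = 0.001645; check Q = 1.7360e-05

Direction: forward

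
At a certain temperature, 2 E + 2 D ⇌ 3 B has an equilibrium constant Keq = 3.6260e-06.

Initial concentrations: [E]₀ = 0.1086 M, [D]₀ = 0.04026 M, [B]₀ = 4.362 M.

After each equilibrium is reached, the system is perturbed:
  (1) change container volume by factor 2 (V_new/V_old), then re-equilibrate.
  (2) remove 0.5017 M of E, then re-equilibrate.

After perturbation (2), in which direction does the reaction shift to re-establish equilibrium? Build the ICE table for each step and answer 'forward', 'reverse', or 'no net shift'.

Direction: reverse

Q₀ = 4.3416e+06 vs Keq = 3.6260e-06 ⇒ Q>K, reverse
Step 1:
                   E          D          B
  init        0.1086    0.04026      4.362
  Δ            2.865      2.865     -4.297
  eq           2.973      2.905    0.06468
  solve Keq expr → x = -1.432; check Q = 3.6260e-06
Then change container volume by factor 2 (V_new/V_old).
Step 2:
                   E          D          B
  init         1.487      1.453    0.03234
  Δ          0.00438    0.00438   -0.00657
  eq           1.491      1.457    0.02577
  solve Keq expr → x = -0.00219; check Q = 3.6260e-06
Then remove 0.5017 M of E.
Step 3:
                   E          D          B
  init        0.9894      1.457    0.02577
  Δ          0.00405    0.00405  -0.006075
  eq          0.9935      1.461    0.01969
  solve Keq expr → x = -0.002025; check Q = 3.6260e-06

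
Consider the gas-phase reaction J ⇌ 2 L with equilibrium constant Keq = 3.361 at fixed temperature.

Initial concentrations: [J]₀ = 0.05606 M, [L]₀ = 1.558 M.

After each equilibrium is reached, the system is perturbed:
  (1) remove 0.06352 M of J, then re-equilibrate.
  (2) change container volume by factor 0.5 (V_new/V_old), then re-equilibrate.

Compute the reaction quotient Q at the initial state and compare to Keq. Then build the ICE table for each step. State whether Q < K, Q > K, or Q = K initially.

Q₀ = 43.3; Q > K (proceeds reverse)

Q₀ = 43.3 vs Keq = 3.361 ⇒ Q>K, reverse
Step 1:
                  J         L
  init      0.05606     1.558
  Δ           0.262    -0.524
  eq         0.3181     1.034
  solve Keq expr → x = -0.262; check Q = 3.361
Then remove 0.06352 M of J.
Step 2:
                  J         L
  init       0.2546     1.034
  Δ         0.02892  -0.05785
  eq         0.2835    0.9761
  solve Keq expr → x = -0.02892; check Q = 3.361
Then change container volume by factor 0.5 (V_new/V_old).
Step 3:
                  J         L
  init        0.567     1.952
  Δ          0.1825   -0.3651
  eq         0.7495     1.587
  solve Keq expr → x = -0.1825; check Q = 3.361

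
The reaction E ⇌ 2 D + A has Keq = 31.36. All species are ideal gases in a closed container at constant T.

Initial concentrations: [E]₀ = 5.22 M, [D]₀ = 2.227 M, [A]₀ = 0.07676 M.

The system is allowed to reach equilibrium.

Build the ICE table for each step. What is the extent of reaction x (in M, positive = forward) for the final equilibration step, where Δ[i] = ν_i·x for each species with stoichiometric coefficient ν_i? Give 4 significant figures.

Q₀ = 0.07293 vs Keq = 31.36 ⇒ Q<K, forward
Step 1:
                   E          D          A
  init          5.22      2.227    0.07676
  Δ           -2.161      4.321      2.161
  eq           3.059      6.548      2.237
  solve Keq expr → x = 2.161; check Q = 31.36

x = 2.161 M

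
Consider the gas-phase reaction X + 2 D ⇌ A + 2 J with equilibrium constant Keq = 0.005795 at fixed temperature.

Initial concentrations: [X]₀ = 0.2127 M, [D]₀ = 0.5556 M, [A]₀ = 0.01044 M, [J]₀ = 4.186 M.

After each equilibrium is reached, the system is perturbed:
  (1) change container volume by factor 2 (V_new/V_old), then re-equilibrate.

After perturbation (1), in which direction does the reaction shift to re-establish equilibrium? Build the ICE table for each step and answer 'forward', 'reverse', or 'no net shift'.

Direction: no net shift

Q₀ = 2.786 vs Keq = 0.005795 ⇒ Q>K, reverse
Step 1:
                    X           D           A           J
  I            0.2127      0.5556     0.01044       4.186
  C           0.01042     0.02083    -0.01042    -0.02083
  E            0.2231      0.5764  2.4763e-05       4.165
  solve Keq expr → x = -0.01042; check Q = 0.005795
Then change container volume by factor 2 (V_new/V_old).
Step 2:
                    X           D           A           J
  I            0.1116      0.2882  1.2382e-05       2.083
  C                 0           0           0           0
  E            0.1116      0.2882  1.2382e-05       2.083
  solve Keq expr → x = 0; check Q = 0.005795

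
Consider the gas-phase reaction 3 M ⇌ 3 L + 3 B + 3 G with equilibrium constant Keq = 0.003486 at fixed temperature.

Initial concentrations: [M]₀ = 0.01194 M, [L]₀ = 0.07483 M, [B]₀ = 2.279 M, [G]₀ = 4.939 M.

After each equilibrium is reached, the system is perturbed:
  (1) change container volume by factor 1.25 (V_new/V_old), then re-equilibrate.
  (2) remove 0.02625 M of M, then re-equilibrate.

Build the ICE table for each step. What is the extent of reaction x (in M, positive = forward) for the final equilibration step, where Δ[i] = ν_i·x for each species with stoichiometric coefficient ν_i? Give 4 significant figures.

Q₀ = 3.5105e+05 vs Keq = 0.003486 ⇒ Q>K, reverse
Step 1:
                   M          L          B          G
  I          0.01194    0.07483      2.279      4.939
  C          0.07362   -0.07362   -0.07362   -0.07362
  E          0.08556   0.001209      2.205      4.865
  solve Keq expr → x = -0.02454; check Q = 0.003486
Then change container volume by factor 1.25 (V_new/V_old).
Step 2:
                   M          L          B          G
  I          0.06845 9.6726e-04      1.764      3.892
  C       -5.3169e-04 5.3169e-04 5.3169e-04 5.3169e-04
  E          0.06792   0.001499      1.765      3.893
  solve Keq expr → x = 1.7723e-04; check Q = 0.003486
Then remove 0.02625 M of M.
Step 3:
                   M          L          B          G
  I          0.04167   0.001499      1.765      3.893
  C       5.6641e-04 -5.6641e-04 -5.6641e-04 -5.6641e-04
  E          0.04223 9.3253e-04      1.764      3.892
  solve Keq expr → x = -1.8880e-04; check Q = 0.003486

x = -1.8880e-04 M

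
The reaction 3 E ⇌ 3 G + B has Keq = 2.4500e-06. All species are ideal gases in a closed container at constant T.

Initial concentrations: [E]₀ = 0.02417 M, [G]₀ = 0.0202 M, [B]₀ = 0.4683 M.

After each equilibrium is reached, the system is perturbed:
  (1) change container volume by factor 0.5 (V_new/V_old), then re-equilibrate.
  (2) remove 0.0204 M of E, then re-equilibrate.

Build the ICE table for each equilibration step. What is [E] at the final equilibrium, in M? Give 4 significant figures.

[E]_eq = 0.06741 M

Q₀ = 0.2734 vs Keq = 2.4500e-06 ⇒ Q>K, reverse
Step 1:
                    E           G           B
  Initial     0.02417      0.0202      0.4683
  Change      0.01944    -0.01944    -0.00648
  Equil       0.04361  7.6058e-04      0.4618
  solve Keq expr → x = -0.00648; check Q = 2.4500e-06
Then change container volume by factor 0.5 (V_new/V_old).
Step 2:
                    E           G           B
  Initial     0.08722    0.001521      0.9236
  Change   3.0949e-04 -3.0949e-04 -1.0316e-04
  Equil       0.08753    0.001212      0.9235
  solve Keq expr → x = -1.0316e-04; check Q = 2.4500e-06
Then remove 0.0204 M of E.
Step 3:
                    E           G           B
  Initial     0.06713    0.001212      0.9235
  Change   2.7851e-04 -2.7851e-04 -9.2838e-05
  Equil       0.06741  9.3316e-04      0.9234
  solve Keq expr → x = -9.2838e-05; check Q = 2.4500e-06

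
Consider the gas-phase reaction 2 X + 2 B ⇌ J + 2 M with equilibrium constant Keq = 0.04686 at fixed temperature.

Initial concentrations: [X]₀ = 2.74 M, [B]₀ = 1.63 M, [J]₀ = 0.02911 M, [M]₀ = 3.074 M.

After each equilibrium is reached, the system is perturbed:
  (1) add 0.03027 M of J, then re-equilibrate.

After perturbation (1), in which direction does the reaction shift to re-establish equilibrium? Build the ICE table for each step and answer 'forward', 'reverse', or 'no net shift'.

Q₀ = 0.01379 vs Keq = 0.04686 ⇒ Q<K, forward
Step 1:
                    X           B           J           M
  init           2.74        1.63     0.02911       3.074
  Δ          -0.09544    -0.09544     0.04772     0.09544
  eq            2.645       1.535     0.07683       3.169
  solve Keq expr → x = 0.04772; check Q = 0.04686
Then add 0.03027 M of J.
Step 2:
                    X           B           J           M
  init          2.645       1.535      0.1071       3.169
  Δ            0.0422      0.0422     -0.0211     -0.0422
  eq            2.687       1.577       0.086       3.127
  solve Keq expr → x = -0.0211; check Q = 0.04686

Direction: reverse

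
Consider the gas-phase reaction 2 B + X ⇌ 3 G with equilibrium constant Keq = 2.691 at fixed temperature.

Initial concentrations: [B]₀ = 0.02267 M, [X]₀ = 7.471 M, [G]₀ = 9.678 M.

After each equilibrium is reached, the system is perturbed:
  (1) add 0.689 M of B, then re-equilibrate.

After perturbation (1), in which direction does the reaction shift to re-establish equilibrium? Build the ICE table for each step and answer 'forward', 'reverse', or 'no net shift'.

Direction: forward

Q₀ = 2.3609e+05 vs Keq = 2.691 ⇒ Q>K, reverse
Step 1:
                  B         X         G
  Initial   0.02267     7.471     9.678
  Change      2.708     1.354    -4.062
  Equil       2.731     8.825     5.616
  solve Keq expr → x = -1.354; check Q = 2.691
Then add 0.689 M of B.
Step 2:
                  B         X         G
  Initial      3.42     8.825     5.616
  Change    -0.3125   -0.1562    0.4687
  Equil       3.107     8.669     6.084
  solve Keq expr → x = 0.1562; check Q = 2.691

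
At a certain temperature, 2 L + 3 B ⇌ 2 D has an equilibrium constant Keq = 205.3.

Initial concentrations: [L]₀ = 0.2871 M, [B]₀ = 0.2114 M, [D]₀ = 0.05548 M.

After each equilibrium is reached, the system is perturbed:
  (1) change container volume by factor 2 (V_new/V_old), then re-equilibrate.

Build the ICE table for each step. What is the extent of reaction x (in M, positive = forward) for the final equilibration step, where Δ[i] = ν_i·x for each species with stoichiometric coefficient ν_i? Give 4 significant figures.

Q₀ = 3.953 vs Keq = 205.3 ⇒ Q<K, forward
Step 1:
                   L          B          D
  init        0.2871     0.2114    0.05548
  Δ         -0.06547    -0.0982    0.06547
  eq          0.2216     0.1132     0.1209
  solve Keq expr → x = 0.03273; check Q = 205.3
Then change container volume by factor 2 (V_new/V_old).
Step 2:
                   L          B          D
  init        0.1108     0.0566    0.06047
  Δ          0.01716    0.02573   -0.01716
  eq           0.128    0.08233    0.04332
  solve Keq expr → x = -0.008578; check Q = 205.3

x = -0.008578 M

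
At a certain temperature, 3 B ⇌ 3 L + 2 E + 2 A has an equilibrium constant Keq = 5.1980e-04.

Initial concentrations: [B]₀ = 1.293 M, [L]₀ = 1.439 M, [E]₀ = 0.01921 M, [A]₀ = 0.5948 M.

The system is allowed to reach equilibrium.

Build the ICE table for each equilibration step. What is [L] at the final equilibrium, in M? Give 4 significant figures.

Q₀ = 1.7996e-04 vs Keq = 5.1980e-04 ⇒ Q<K, forward
Step 1:
                  B         L         E         A
  Initial     1.293     1.439   0.01921    0.5948
  Change   -0.01741   0.01741   0.01161   0.01161
  Equil       1.276     1.456   0.03082    0.6064
  solve Keq expr → x = 0.005804; check Q = 5.1980e-04

[L]_eq = 1.456 M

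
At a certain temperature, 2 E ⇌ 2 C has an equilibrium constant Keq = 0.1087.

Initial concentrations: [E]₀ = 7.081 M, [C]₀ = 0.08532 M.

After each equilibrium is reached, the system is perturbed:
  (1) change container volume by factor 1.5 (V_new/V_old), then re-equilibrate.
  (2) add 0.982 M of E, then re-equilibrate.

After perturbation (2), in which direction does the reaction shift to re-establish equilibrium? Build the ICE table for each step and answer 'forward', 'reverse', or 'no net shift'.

Q₀ = 1.4518e-04 vs Keq = 0.1087 ⇒ Q<K, forward
Step 1:
                    E           C
  Initial       7.081     0.08532
  Change       -1.692       1.692
  Equil         5.389       1.777
  solve Keq expr → x = 0.8458; check Q = 0.1087
Then change container volume by factor 1.5 (V_new/V_old).
Step 2:
                    E           C
  Initial       3.593       1.185
  Change            0           0
  Equil         3.593       1.185
  solve Keq expr → x = 0; check Q = 0.1087
Then add 0.982 M of E.
Step 3:
                    E           C
  Initial       4.575       1.185
  Change      -0.2435      0.2435
  Equil         4.331       1.428
  solve Keq expr → x = 0.1217; check Q = 0.1087

Direction: forward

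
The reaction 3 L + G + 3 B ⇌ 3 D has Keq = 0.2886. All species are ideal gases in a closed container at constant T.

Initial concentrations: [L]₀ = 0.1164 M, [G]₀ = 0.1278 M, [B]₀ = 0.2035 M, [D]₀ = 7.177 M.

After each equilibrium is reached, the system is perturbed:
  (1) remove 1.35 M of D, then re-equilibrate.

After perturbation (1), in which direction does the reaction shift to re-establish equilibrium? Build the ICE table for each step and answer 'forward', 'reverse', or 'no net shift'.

Q₀ = 2.1764e+08 vs Keq = 0.2886 ⇒ Q>K, reverse
Step 1:
                    L           G           B           D
  Initial      0.1164      0.1278      0.2035       7.177
  Change        2.513      0.8376       2.513      -2.513
  Equil         2.629      0.9654       2.716       4.664
  solve Keq expr → x = -0.8376; check Q = 0.2886
Then remove 1.35 M of D.
Step 2:
                    L           G           B           D
  Initial       2.629      0.9654       2.716       3.314
  Change      -0.2843    -0.09475     -0.2843      0.2843
  Equil         2.345      0.8706       2.432       3.599
  solve Keq expr → x = 0.09475; check Q = 0.2886

Direction: forward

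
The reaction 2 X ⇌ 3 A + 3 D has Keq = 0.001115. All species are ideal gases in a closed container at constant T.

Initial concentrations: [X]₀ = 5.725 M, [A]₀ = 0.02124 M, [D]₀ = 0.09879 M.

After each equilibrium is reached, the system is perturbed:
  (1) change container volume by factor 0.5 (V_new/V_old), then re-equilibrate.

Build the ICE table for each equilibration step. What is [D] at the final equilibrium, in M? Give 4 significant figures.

[D]_eq = 0.799 M

Q₀ = 2.8187e-10 vs Keq = 0.001115 ⇒ Q<K, forward
Step 1:
                    X           A           D
  Initial       5.725     0.02124     0.09879
  Change      -0.3372      0.5058      0.5058
  Equil         5.388      0.5271      0.6046
  solve Keq expr → x = 0.1686; check Q = 0.001115
Then change container volume by factor 0.5 (V_new/V_old).
Step 2:
                    X           A           D
  Initial       10.78       1.054       1.209
  Change       0.2735     -0.4103     -0.4103
  Equil         11.05      0.6439       0.799
  solve Keq expr → x = -0.1368; check Q = 0.001115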